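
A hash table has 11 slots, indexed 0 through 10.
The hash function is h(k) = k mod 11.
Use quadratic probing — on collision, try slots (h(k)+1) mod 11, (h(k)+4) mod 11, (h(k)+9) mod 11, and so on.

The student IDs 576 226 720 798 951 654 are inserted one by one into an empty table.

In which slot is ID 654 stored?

576: h=4 => slot 4
226: h=6 => slot 6
720: h=5 => slot 5
798: h=6, probe 6,7 => slot 7
951: h=5, probe 5,6,9 => slot 9
654: h=5, probe 5,6,9,3 => slot 3
Table: [—, —, —, 654, 576, 720, 226, 798, —, 951, —]

3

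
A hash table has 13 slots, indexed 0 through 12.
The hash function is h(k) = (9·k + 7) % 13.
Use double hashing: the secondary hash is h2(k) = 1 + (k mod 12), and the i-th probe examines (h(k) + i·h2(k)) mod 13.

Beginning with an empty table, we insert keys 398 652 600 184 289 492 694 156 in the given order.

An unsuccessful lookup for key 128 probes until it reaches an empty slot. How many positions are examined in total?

4

398: h=1 → slot 1
652: h=12 → slot 12
600: h=12, h2=1, probe 12,0 → slot 0
184: h=12, h2=5, probe 12,4 → slot 4
289: h=8 → slot 8
492: h=2 → slot 2
694: h=0, h2=11, probe 0,11 → slot 11
156: h=7 → slot 7
Table: [600, 398, 492, ∅, 184, ∅, ∅, 156, 289, ∅, ∅, 694, 652]
Lookup 128: h=2, h2=9, probe 2,11,7,3 → slot 3 empty, not found.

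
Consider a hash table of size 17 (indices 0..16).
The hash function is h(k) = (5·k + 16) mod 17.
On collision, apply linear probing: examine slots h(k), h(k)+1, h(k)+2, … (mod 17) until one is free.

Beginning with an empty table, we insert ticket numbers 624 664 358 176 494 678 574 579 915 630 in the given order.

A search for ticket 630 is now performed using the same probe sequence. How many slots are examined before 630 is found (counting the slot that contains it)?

7

624: h=8 → slot 8
664: h=4 → slot 4
358: h=4, probe 4,5 → slot 5
176: h=12 → slot 12
494: h=4, probe 4,5,6 → slot 6
678: h=6, probe 6,7 → slot 7
574: h=13 → slot 13
579: h=4, probe 4,5,6,7,8,9 → slot 9
915: h=1 → slot 1
630: h=4, probe 4,5,6,7,8,9,10 → slot 10
Table: [-, 915, -, -, 664, 358, 494, 678, 624, 579, 630, -, 176, 574, -, -, -]
Lookup 630: h=4, probe 4,5,6,7,8,9,10 → found at 10.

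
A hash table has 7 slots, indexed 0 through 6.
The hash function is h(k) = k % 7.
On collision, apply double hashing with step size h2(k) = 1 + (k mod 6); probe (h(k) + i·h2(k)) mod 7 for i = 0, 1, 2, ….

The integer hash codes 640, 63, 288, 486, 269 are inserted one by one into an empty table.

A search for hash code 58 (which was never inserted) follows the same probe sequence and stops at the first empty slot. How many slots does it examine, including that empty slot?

3

640: h=3 => slot 3
63: h=0 => slot 0
288: h=1 => slot 1
486: h=3, h2=1, probe 3,4 => slot 4
269: h=3, h2=6, probe 3,2 => slot 2
Table: [63, 288, 269, 640, 486, _, _]
Lookup 58: h=2, h2=5, probe 2,0,5 → slot 5 empty, not found.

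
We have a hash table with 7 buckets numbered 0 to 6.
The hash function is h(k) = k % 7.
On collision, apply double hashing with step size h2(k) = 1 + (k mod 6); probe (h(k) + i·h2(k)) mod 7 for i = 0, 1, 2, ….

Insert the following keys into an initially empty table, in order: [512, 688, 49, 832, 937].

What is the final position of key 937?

512: h=1 => slot 1
688: h=2 => slot 2
49: h=0 => slot 0
832: h=6 => slot 6
937: h=6, h2=2, probe 6,1,3 => slot 3
Table: [49, 512, 688, 937, _, _, 832]

3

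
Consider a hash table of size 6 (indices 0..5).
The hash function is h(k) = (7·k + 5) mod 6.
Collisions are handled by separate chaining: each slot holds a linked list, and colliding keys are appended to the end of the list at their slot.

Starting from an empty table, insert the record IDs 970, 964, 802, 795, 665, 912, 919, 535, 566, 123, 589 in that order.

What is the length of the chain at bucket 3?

3

970 -> bucket 3
964 -> bucket 3 (collision)
802 -> bucket 3 (collision)
795 -> bucket 2
665 -> bucket 4
912 -> bucket 5
919 -> bucket 0
535 -> bucket 0 (collision)
566 -> bucket 1
123 -> bucket 2 (collision)
589 -> bucket 0 (collision)
Final buckets:
0: 919 -> 535 -> 589
1: 566
2: 795 -> 123
3: 970 -> 964 -> 802
4: 665
5: 912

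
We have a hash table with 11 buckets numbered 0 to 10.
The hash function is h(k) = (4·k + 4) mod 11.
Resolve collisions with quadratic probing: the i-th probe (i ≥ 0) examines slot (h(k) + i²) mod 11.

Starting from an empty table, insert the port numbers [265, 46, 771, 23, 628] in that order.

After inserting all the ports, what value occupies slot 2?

628

265: h=8 => slot 8
46: h=1 => slot 1
771: h=8, probe 8,9 => slot 9
23: h=8, probe 8,9,1,6 => slot 6
628: h=8, probe 8,9,1,6,2 => slot 2
Table: [—, 46, 628, —, —, —, 23, —, 265, 771, —]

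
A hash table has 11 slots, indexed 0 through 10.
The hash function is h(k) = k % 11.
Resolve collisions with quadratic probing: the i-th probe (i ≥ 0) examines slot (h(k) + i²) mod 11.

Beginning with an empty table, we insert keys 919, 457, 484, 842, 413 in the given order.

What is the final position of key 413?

4

Insert 919: h=6, slot 6 empty -> index 6.
Insert 457: h=6, slot 6 occupied -> index 7.
Insert 484: h=0, slot 0 empty -> index 0.
Insert 842: h=6, slots 6,7 occupied -> index 10.
Insert 413: h=6, slots 6,7,10 occupied -> index 4.
Table: [484, _, _, _, 413, _, 919, 457, _, _, 842]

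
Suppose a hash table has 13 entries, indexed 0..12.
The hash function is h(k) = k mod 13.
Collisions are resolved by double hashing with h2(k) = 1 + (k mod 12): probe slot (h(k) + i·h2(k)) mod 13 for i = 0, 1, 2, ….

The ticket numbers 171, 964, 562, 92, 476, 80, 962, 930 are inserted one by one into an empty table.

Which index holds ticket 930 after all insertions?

9

171 hashes to 2; slot 2 is free => place at 2.
964 hashes to 2, h2=5; 2 taken => place at 7.
562 hashes to 3; slot 3 is free => place at 3.
92 hashes to 1; slot 1 is free => place at 1.
476 hashes to 8; slot 8 is free => place at 8.
80 hashes to 2, h2=9; 2 taken => place at 11.
962 hashes to 0; slot 0 is free => place at 0.
930 hashes to 7, h2=7; 7,1,8,2 taken => place at 9.
Table: [962, 92, 171, 562, ∅, ∅, ∅, 964, 476, 930, ∅, 80, ∅]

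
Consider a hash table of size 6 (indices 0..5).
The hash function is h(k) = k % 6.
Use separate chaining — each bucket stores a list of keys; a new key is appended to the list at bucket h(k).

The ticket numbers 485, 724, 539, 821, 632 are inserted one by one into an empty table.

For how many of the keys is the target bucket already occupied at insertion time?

2

Insert 485: h=5, bucket 5 empty -> new chain.
Insert 724: h=4, bucket 4 empty -> new chain.
Insert 539: h=5, bucket 5 nonempty -> append to chain.
Insert 821: h=5, bucket 5 nonempty -> append to chain.
Insert 632: h=2, bucket 2 empty -> new chain.
Final buckets:
0: —
1: —
2: 632
3: —
4: 724
5: 485 -> 539 -> 821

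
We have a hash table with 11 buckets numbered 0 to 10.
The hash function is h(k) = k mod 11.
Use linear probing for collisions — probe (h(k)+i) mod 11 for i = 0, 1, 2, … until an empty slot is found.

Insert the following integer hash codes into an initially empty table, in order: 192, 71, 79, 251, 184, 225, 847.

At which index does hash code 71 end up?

6

192 hashes to 5; slot 5 is free => place at 5.
71 hashes to 5; 5 taken => place at 6.
79 hashes to 2; slot 2 is free => place at 2.
251 hashes to 9; slot 9 is free => place at 9.
184 hashes to 8; slot 8 is free => place at 8.
225 hashes to 5; 5,6 taken => place at 7.
847 hashes to 0; slot 0 is free => place at 0.
Table: [847, -, 79, -, -, 192, 71, 225, 184, 251, -]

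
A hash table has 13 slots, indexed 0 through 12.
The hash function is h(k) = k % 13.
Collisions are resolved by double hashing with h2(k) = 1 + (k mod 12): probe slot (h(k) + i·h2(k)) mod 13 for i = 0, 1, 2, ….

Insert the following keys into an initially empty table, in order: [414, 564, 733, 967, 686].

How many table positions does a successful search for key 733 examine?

414 hashes to 11; slot 11 is free -> place at 11.
564 hashes to 5; slot 5 is free -> place at 5.
733 hashes to 5, h2=2; 5 taken -> place at 7.
967 hashes to 5, h2=8; 5 taken -> place at 0.
686 hashes to 10; slot 10 is free -> place at 10.
Table: [967, ., ., ., ., 564, ., 733, ., ., 686, 414, .]
Lookup 733: h=5, h2=2, probe 5,7 → found at 7.

2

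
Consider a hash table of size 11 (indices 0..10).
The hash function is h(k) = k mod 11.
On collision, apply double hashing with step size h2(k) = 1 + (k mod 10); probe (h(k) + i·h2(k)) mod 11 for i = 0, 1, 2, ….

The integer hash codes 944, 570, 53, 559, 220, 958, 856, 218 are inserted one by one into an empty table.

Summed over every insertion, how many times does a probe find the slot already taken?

Insert 944: h=9, slot 9 empty -> index 9.
Insert 570: h=9, h2=1, slot 9 occupied -> index 10.
Insert 53: h=9, h2=4, slot 9 occupied -> index 2.
Insert 559: h=9, h2=10, slot 9 occupied -> index 8.
Insert 220: h=0, slot 0 empty -> index 0.
Insert 958: h=1, slot 1 empty -> index 1.
Insert 856: h=9, h2=7, slot 9 occupied -> index 5.
Insert 218: h=9, h2=9, slot 9 occupied -> index 7.
Table: [220, 958, 53, _, _, 856, _, 218, 559, 944, 570]

5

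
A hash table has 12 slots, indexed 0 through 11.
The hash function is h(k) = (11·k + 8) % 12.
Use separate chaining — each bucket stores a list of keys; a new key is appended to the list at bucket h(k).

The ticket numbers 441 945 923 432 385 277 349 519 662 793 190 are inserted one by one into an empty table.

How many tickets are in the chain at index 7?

441 → bucket 11
945 → bucket 11 (collision)
923 → bucket 9
432 → bucket 8
385 → bucket 7
277 → bucket 7 (collision)
349 → bucket 7 (collision)
519 → bucket 5
662 → bucket 6
793 → bucket 7 (collision)
190 → bucket 10
Final buckets:
0: .
1: .
2: .
3: .
4: .
5: 519
6: 662
7: 385 -> 277 -> 349 -> 793
8: 432
9: 923
10: 190
11: 441 -> 945

4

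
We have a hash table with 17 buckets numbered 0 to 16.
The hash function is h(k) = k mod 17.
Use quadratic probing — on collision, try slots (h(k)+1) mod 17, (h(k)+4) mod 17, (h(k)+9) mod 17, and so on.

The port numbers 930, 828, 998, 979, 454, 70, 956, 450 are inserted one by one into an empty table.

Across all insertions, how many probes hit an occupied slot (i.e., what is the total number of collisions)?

7

Insert 930: h=12, slot 12 empty => index 12.
Insert 828: h=12, slot 12 occupied => index 13.
Insert 998: h=12, slots 12,13 occupied => index 16.
Insert 979: h=10, slot 10 empty => index 10.
Insert 454: h=12, slots 12,13,16 occupied => index 4.
Insert 70: h=2, slot 2 empty => index 2.
Insert 956: h=4, slot 4 occupied => index 5.
Insert 450: h=8, slot 8 empty => index 8.
Table: [-, -, 70, -, 454, 956, -, -, 450, -, 979, -, 930, 828, -, -, 998]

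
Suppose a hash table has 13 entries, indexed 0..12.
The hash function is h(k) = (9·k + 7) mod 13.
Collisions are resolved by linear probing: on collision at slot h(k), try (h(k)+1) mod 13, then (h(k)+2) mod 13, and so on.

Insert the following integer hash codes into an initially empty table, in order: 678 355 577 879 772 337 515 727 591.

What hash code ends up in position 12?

Insert 678: h=12, slot 12 empty -> index 12.
Insert 355: h=4, slot 4 empty -> index 4.
Insert 577: h=0, slot 0 empty -> index 0.
Insert 879: h=1, slot 1 empty -> index 1.
Insert 772: h=0, slots 0,1 occupied -> index 2.
Insert 337: h=11, slot 11 empty -> index 11.
Insert 515: h=1, slots 1,2 occupied -> index 3.
Insert 727: h=11, slots 11,12,0,1,2,3,4 occupied -> index 5.
Insert 591: h=9, slot 9 empty -> index 9.
Table: [577, 879, 772, 515, 355, 727, _, _, _, 591, _, 337, 678]

678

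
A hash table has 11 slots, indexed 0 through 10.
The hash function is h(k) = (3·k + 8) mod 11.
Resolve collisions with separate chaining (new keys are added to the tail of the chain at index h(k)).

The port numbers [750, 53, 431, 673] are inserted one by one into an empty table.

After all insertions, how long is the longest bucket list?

Insert 750: h=3, bucket 3 empty -> new chain.
Insert 53: h=2, bucket 2 empty -> new chain.
Insert 431: h=3, bucket 3 nonempty -> append to chain.
Insert 673: h=3, bucket 3 nonempty -> append to chain.
Final buckets:
0: ∅
1: ∅
2: 53
3: 750 -> 431 -> 673
4: ∅
5: ∅
6: ∅
7: ∅
8: ∅
9: ∅
10: ∅

3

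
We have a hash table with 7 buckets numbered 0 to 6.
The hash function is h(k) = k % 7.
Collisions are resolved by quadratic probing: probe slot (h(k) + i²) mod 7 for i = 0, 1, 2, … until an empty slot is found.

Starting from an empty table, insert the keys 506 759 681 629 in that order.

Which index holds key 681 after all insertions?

506 hashes to 2; slot 2 is free => place at 2.
759 hashes to 3; slot 3 is free => place at 3.
681 hashes to 2; 2,3 taken => place at 6.
629 hashes to 6; 6 taken => place at 0.
Table: [629, —, 506, 759, —, —, 681]

6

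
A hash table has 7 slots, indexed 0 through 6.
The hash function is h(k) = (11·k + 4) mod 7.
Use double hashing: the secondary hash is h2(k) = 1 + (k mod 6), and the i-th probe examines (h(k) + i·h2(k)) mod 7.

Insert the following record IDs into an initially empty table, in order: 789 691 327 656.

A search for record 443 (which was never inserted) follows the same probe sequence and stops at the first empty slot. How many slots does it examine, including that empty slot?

789: h=3 -> slot 3
691: h=3, h2=2, probe 3,5 -> slot 5
327: h=3, h2=4, probe 3,0 -> slot 0
656: h=3, h2=3, probe 3,6 -> slot 6
Table: [327, —, —, 789, —, 691, 656]
Lookup 443: h=5, h2=6, probe 5,4 → slot 4 empty, not found.

2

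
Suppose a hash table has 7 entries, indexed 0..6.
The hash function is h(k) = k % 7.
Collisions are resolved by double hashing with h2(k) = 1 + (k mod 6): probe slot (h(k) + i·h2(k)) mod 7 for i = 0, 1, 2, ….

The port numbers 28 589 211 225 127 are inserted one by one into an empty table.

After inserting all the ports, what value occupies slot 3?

28 hashes to 0; slot 0 is free → place at 0.
589 hashes to 1; slot 1 is free → place at 1.
211 hashes to 1, h2=2; 1 taken → place at 3.
225 hashes to 1, h2=4; 1 taken → place at 5.
127 hashes to 1, h2=2; 1,3,5,0 taken → place at 2.
Table: [28, 589, 127, 211, ∅, 225, ∅]

211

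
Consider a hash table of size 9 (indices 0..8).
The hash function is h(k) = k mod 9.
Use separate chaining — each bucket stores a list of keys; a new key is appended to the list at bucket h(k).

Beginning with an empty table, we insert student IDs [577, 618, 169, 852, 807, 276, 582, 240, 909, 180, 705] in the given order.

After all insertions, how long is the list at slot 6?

6

577 -> bucket 1
618 -> bucket 6
169 -> bucket 7
852 -> bucket 6 (collision)
807 -> bucket 6 (collision)
276 -> bucket 6 (collision)
582 -> bucket 6 (collision)
240 -> bucket 6 (collision)
909 -> bucket 0
180 -> bucket 0 (collision)
705 -> bucket 3
Final buckets:
0: 909 -> 180
1: 577
2: —
3: 705
4: —
5: —
6: 618 -> 852 -> 807 -> 276 -> 582 -> 240
7: 169
8: —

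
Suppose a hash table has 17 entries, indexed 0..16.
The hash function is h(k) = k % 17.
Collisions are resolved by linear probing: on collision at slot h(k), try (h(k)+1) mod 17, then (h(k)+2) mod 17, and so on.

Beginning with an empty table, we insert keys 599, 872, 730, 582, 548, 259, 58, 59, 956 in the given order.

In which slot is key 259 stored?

599 hashes to 4; slot 4 is free -> place at 4.
872 hashes to 5; slot 5 is free -> place at 5.
730 hashes to 16; slot 16 is free -> place at 16.
582 hashes to 4; 4,5 taken -> place at 6.
548 hashes to 4; 4,5,6 taken -> place at 7.
259 hashes to 4; 4,5,6,7 taken -> place at 8.
58 hashes to 7; 7,8 taken -> place at 9.
59 hashes to 8; 8,9 taken -> place at 10.
956 hashes to 4; 4,5,6,7,8,9,10 taken -> place at 11.
Table: [∅, ∅, ∅, ∅, 599, 872, 582, 548, 259, 58, 59, 956, ∅, ∅, ∅, ∅, 730]

8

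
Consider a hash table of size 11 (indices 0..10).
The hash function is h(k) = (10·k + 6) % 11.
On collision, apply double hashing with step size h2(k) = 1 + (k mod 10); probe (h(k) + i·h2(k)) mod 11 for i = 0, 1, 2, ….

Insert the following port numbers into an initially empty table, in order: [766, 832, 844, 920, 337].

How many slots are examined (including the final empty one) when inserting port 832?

766: h=10 -> slot 10
832: h=10, h2=3, probe 10,2 -> slot 2
844: h=9 -> slot 9
920: h=10, h2=1, probe 10,0 -> slot 0
337: h=10, h2=8, probe 10,7 -> slot 7
Table: [920, ., 832, ., ., ., ., 337, ., 844, 766]

2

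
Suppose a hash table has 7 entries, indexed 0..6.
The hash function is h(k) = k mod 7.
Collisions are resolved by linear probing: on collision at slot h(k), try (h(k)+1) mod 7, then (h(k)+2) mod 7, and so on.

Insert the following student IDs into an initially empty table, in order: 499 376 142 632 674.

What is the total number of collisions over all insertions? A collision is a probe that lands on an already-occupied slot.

7

499: h=2 → slot 2
376: h=5 → slot 5
142: h=2, probe 2,3 → slot 3
632: h=2, probe 2,3,4 → slot 4
674: h=2, probe 2,3,4,5,6 → slot 6
Table: [., ., 499, 142, 632, 376, 674]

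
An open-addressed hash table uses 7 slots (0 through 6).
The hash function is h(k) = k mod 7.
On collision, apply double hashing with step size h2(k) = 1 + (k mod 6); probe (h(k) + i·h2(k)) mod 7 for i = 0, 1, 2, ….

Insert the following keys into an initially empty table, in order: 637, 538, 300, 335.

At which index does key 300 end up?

Insert 637: h=0, slot 0 empty → index 0.
Insert 538: h=6, slot 6 empty → index 6.
Insert 300: h=6, h2=1, slots 6,0 occupied → index 1.
Insert 335: h=6, h2=6, slot 6 occupied → index 5.
Table: [637, 300, -, -, -, 335, 538]

1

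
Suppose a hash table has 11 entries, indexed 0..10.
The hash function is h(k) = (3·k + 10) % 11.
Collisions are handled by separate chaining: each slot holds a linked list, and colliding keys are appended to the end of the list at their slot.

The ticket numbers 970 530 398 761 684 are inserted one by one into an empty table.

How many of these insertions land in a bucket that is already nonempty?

Insert 970: h=5, bucket 5 empty → new chain.
Insert 530: h=5, bucket 5 nonempty → append to chain.
Insert 398: h=5, bucket 5 nonempty → append to chain.
Insert 761: h=5, bucket 5 nonempty → append to chain.
Insert 684: h=5, bucket 5 nonempty → append to chain.
Final buckets:
0: _
1: _
2: _
3: _
4: _
5: 970 -> 530 -> 398 -> 761 -> 684
6: _
7: _
8: _
9: _
10: _

4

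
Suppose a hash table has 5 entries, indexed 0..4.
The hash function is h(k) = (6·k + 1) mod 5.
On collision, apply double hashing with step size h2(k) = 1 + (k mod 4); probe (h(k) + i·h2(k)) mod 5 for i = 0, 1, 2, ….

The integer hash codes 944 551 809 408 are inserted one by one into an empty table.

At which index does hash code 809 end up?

Insert 944: h=0, slot 0 empty → index 0.
Insert 551: h=2, slot 2 empty → index 2.
Insert 809: h=0, h2=2, slots 0,2 occupied → index 4.
Insert 408: h=4, h2=1, slots 4,0 occupied → index 1.
Table: [944, 408, 551, —, 809]

4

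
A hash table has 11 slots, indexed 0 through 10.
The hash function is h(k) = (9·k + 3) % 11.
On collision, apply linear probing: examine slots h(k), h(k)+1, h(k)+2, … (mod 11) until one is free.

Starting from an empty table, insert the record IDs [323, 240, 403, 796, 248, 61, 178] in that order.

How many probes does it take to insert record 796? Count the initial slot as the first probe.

323: h=6 -> slot 6
240: h=7 -> slot 7
403: h=0 -> slot 0
796: h=6, probe 6,7,8 -> slot 8
248: h=2 -> slot 2
61: h=2, probe 2,3 -> slot 3
178: h=10 -> slot 10
Table: [403, ., 248, 61, ., ., 323, 240, 796, ., 178]

3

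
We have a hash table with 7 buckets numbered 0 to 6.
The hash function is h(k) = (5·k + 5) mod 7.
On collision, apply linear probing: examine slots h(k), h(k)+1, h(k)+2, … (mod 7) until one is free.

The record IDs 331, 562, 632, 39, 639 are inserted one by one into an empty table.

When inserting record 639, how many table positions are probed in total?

Insert 331: h=1, slot 1 empty => index 1.
Insert 562: h=1, slot 1 occupied => index 2.
Insert 632: h=1, slots 1,2 occupied => index 3.
Insert 39: h=4, slot 4 empty => index 4.
Insert 639: h=1, slots 1,2,3,4 occupied => index 5.
Table: [∅, 331, 562, 632, 39, 639, ∅]

5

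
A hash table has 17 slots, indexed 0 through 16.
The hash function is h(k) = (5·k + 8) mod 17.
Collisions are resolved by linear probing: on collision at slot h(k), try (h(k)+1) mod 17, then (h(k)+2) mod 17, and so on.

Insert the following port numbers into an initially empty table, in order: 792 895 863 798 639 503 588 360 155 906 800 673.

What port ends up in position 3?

798

792: h=7 → slot 7
895: h=12 → slot 12
863: h=5 → slot 5
798: h=3 → slot 3
639: h=7, probe 7,8 → slot 8
503: h=7, probe 7,8,9 → slot 9
588: h=7, probe 7,8,9,10 → slot 10
360: h=6 → slot 6
155: h=1 → slot 1
906: h=16 → slot 16
800: h=13 → slot 13
673: h=7, probe 7,8,9,10,11 → slot 11
Table: [∅, 155, ∅, 798, ∅, 863, 360, 792, 639, 503, 588, 673, 895, 800, ∅, ∅, 906]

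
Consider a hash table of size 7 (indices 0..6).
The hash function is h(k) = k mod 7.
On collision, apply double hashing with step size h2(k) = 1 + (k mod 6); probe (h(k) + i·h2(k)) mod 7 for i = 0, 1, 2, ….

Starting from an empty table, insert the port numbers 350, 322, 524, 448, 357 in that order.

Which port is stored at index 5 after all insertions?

322

350 hashes to 0; slot 0 is free -> place at 0.
322 hashes to 0, h2=5; 0 taken -> place at 5.
524 hashes to 6; slot 6 is free -> place at 6.
448 hashes to 0, h2=5; 0,5 taken -> place at 3.
357 hashes to 0, h2=4; 0 taken -> place at 4.
Table: [350, ., ., 448, 357, 322, 524]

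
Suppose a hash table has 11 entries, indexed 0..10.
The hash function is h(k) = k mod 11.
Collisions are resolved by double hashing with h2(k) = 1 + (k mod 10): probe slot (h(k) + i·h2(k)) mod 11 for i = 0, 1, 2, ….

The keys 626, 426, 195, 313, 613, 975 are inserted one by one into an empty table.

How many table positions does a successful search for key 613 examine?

Insert 626: h=10, slot 10 empty → index 10.
Insert 426: h=8, slot 8 empty → index 8.
Insert 195: h=8, h2=6, slot 8 occupied → index 3.
Insert 313: h=5, slot 5 empty → index 5.
Insert 613: h=8, h2=4, slot 8 occupied → index 1.
Insert 975: h=7, slot 7 empty → index 7.
Table: [—, 613, —, 195, —, 313, —, 975, 426, —, 626]
Lookup 613: h=8, h2=4, probe 8,1 → found at 1.

2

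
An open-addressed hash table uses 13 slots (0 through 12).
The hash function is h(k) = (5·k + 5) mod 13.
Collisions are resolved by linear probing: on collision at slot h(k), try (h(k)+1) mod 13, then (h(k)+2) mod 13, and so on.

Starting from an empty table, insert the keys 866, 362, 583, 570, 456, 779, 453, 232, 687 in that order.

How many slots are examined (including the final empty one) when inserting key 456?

866 hashes to 6; slot 6 is free -> place at 6.
362 hashes to 8; slot 8 is free -> place at 8.
583 hashes to 8; 8 taken -> place at 9.
570 hashes to 8; 8,9 taken -> place at 10.
456 hashes to 10; 10 taken -> place at 11.
779 hashes to 0; slot 0 is free -> place at 0.
453 hashes to 8; 8,9,10,11 taken -> place at 12.
232 hashes to 8; 8,9,10,11,12,0 taken -> place at 1.
687 hashes to 8; 8,9,10,11,12,0,1 taken -> place at 2.
Table: [779, 232, 687, ∅, ∅, ∅, 866, ∅, 362, 583, 570, 456, 453]

2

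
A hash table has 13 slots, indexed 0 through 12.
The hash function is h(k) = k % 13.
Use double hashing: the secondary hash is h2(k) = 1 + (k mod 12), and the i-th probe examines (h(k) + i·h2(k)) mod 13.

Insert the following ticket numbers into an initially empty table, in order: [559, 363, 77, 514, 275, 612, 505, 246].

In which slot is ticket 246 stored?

6

Insert 559: h=0, slot 0 empty => index 0.
Insert 363: h=12, slot 12 empty => index 12.
Insert 77: h=12, h2=6, slot 12 occupied => index 5.
Insert 514: h=7, slot 7 empty => index 7.
Insert 275: h=2, slot 2 empty => index 2.
Insert 612: h=1, slot 1 empty => index 1.
Insert 505: h=11, slot 11 empty => index 11.
Insert 246: h=12, h2=7, slot 12 occupied => index 6.
Table: [559, 612, 275, -, -, 77, 246, 514, -, -, -, 505, 363]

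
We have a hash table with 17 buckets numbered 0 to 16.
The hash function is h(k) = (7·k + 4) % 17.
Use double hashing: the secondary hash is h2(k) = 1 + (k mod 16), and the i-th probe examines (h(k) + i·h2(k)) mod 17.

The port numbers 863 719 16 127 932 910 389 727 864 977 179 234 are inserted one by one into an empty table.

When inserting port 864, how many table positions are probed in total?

3

863: h=10 → slot 10
719: h=5 → slot 5
16: h=14 → slot 14
127: h=9 → slot 9
932: h=0 → slot 0
910: h=16 → slot 16
389: h=7 → slot 7
727: h=10, h2=8, probe 10,1 → slot 1
864: h=0, h2=1, probe 0,1,2 → slot 2
977: h=9, h2=2, probe 9,11 → slot 11
179: h=16, h2=4, probe 16,3 → slot 3
234: h=10, h2=11, probe 10,4 → slot 4
Table: [932, 727, 864, 179, 234, 719, _, 389, _, 127, 863, 977, _, _, 16, _, 910]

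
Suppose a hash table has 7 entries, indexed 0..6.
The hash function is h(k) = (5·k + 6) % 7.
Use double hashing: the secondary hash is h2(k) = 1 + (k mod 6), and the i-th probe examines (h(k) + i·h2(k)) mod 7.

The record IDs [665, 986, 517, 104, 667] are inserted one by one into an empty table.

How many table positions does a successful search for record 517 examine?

Insert 665: h=6, slot 6 empty -> index 6.
Insert 986: h=1, slot 1 empty -> index 1.
Insert 517: h=1, h2=2, slot 1 occupied -> index 3.
Insert 104: h=1, h2=3, slot 1 occupied -> index 4.
Insert 667: h=2, slot 2 empty -> index 2.
Table: [_, 986, 667, 517, 104, _, 665]
Lookup 517: h=1, h2=2, probe 1,3 → found at 3.

2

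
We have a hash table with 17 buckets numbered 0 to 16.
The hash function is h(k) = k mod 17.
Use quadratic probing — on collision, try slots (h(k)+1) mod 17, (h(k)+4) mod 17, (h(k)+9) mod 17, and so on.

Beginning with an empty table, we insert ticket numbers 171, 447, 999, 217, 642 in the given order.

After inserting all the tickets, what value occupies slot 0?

171 hashes to 1; slot 1 is free -> place at 1.
447 hashes to 5; slot 5 is free -> place at 5.
999 hashes to 13; slot 13 is free -> place at 13.
217 hashes to 13; 13 taken -> place at 14.
642 hashes to 13; 13,14 taken -> place at 0.
Table: [642, 171, —, —, —, 447, —, —, —, —, —, —, —, 999, 217, —, —]

642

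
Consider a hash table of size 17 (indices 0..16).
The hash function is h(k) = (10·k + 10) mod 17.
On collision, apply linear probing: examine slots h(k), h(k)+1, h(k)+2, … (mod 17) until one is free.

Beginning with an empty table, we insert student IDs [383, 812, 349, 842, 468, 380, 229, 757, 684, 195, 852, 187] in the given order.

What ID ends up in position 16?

383: h=15 -> slot 15
812: h=4 -> slot 4
349: h=15, probe 15,16 -> slot 16
842: h=15, probe 15,16,0 -> slot 0
468: h=15, probe 15,16,0,1 -> slot 1
380: h=2 -> slot 2
229: h=5 -> slot 5
757: h=15, probe 15,16,0,1,2,3 -> slot 3
684: h=16, probe 16,0,1,2,3,4,5,6 -> slot 6
195: h=5, probe 5,6,7 -> slot 7
852: h=13 -> slot 13
187: h=10 -> slot 10
Table: [842, 468, 380, 757, 812, 229, 684, 195, -, -, 187, -, -, 852, -, 383, 349]

349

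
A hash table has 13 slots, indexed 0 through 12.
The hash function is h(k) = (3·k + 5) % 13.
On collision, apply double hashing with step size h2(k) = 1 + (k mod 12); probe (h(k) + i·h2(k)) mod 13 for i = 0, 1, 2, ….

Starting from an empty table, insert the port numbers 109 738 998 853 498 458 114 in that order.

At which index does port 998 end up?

Insert 109: h=7, slot 7 empty -> index 7.
Insert 738: h=9, slot 9 empty -> index 9.
Insert 998: h=9, h2=3, slot 9 occupied -> index 12.
Insert 853: h=3, slot 3 empty -> index 3.
Insert 498: h=4, slot 4 empty -> index 4.
Insert 458: h=1, slot 1 empty -> index 1.
Insert 114: h=9, h2=7, slots 9,3 occupied -> index 10.
Table: [., 458, ., 853, 498, ., ., 109, ., 738, 114, ., 998]

12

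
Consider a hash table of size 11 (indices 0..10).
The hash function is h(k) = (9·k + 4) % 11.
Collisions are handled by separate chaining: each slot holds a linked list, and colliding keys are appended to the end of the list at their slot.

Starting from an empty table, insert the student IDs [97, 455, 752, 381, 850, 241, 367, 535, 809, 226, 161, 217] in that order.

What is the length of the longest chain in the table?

3

Insert 97: h=8, bucket 8 empty → new chain.
Insert 455: h=7, bucket 7 empty → new chain.
Insert 752: h=7, bucket 7 nonempty → append to chain.
Insert 381: h=1, bucket 1 empty → new chain.
Insert 850: h=9, bucket 9 empty → new chain.
Insert 241: h=6, bucket 6 empty → new chain.
Insert 367: h=7, bucket 7 nonempty → append to chain.
Insert 535: h=1, bucket 1 nonempty → append to chain.
Insert 809: h=3, bucket 3 empty → new chain.
Insert 226: h=3, bucket 3 nonempty → append to chain.
Insert 161: h=1, bucket 1 nonempty → append to chain.
Insert 217: h=10, bucket 10 empty → new chain.
Final buckets:
0: -
1: 381 -> 535 -> 161
2: -
3: 809 -> 226
4: -
5: -
6: 241
7: 455 -> 752 -> 367
8: 97
9: 850
10: 217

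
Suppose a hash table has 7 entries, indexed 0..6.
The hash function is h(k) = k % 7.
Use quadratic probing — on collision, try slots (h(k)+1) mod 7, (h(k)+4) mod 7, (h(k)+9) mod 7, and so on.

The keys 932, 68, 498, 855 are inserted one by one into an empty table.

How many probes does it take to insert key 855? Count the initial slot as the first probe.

932 hashes to 1; slot 1 is free => place at 1.
68 hashes to 5; slot 5 is free => place at 5.
498 hashes to 1; 1 taken => place at 2.
855 hashes to 1; 1,2,5 taken => place at 3.
Table: [-, 932, 498, 855, -, 68, -]

4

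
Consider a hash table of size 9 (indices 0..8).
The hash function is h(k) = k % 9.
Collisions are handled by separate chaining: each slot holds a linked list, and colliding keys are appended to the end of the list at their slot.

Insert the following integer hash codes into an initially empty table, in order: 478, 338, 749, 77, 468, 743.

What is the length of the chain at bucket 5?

3

478 -> bucket 1
338 -> bucket 5
749 -> bucket 2
77 -> bucket 5 (collision)
468 -> bucket 0
743 -> bucket 5 (collision)
Final buckets:
0: 468
1: 478
2: 749
3: -
4: -
5: 338 -> 77 -> 743
6: -
7: -
8: -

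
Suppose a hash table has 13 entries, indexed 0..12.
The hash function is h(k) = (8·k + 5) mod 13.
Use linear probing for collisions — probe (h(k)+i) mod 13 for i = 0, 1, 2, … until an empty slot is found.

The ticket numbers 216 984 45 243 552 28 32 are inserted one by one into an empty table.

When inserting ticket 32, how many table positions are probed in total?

3

216: h=4 => slot 4
984: h=12 => slot 12
45: h=1 => slot 1
243: h=12, probe 12,0 => slot 0
552: h=1, probe 1,2 => slot 2
28: h=8 => slot 8
32: h=1, probe 1,2,3 => slot 3
Table: [243, 45, 552, 32, 216, ∅, ∅, ∅, 28, ∅, ∅, ∅, 984]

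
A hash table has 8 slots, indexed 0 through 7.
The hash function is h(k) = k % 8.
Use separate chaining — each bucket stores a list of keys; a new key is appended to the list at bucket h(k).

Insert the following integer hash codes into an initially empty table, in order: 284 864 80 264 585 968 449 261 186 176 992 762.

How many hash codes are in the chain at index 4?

Insert 284: h=4, bucket 4 empty -> new chain.
Insert 864: h=0, bucket 0 empty -> new chain.
Insert 80: h=0, bucket 0 nonempty -> append to chain.
Insert 264: h=0, bucket 0 nonempty -> append to chain.
Insert 585: h=1, bucket 1 empty -> new chain.
Insert 968: h=0, bucket 0 nonempty -> append to chain.
Insert 449: h=1, bucket 1 nonempty -> append to chain.
Insert 261: h=5, bucket 5 empty -> new chain.
Insert 186: h=2, bucket 2 empty -> new chain.
Insert 176: h=0, bucket 0 nonempty -> append to chain.
Insert 992: h=0, bucket 0 nonempty -> append to chain.
Insert 762: h=2, bucket 2 nonempty -> append to chain.
Final buckets:
0: 864 -> 80 -> 264 -> 968 -> 176 -> 992
1: 585 -> 449
2: 186 -> 762
3: _
4: 284
5: 261
6: _
7: _

1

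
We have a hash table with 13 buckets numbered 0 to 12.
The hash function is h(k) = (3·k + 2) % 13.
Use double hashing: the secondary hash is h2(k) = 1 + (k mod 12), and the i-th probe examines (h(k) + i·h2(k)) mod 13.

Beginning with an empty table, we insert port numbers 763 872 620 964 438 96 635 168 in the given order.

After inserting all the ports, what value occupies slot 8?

964

Insert 763: h=3, slot 3 empty => index 3.
Insert 872: h=5, slot 5 empty => index 5.
Insert 620: h=3, h2=9, slot 3 occupied => index 12.
Insert 964: h=8, slot 8 empty => index 8.
Insert 438: h=3, h2=7, slot 3 occupied => index 10.
Insert 96: h=4, slot 4 empty => index 4.
Insert 635: h=9, slot 9 empty => index 9.
Insert 168: h=12, h2=1, slot 12 occupied => index 0.
Table: [168, _, _, 763, 96, 872, _, _, 964, 635, 438, _, 620]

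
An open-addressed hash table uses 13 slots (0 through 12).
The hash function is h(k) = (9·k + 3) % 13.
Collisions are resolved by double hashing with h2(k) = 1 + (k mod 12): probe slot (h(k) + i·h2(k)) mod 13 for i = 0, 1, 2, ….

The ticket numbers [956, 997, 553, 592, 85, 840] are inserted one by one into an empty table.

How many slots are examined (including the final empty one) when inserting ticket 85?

3

956 hashes to 1; slot 1 is free -> place at 1.
997 hashes to 6; slot 6 is free -> place at 6.
553 hashes to 1, h2=2; 1 taken -> place at 3.
592 hashes to 1, h2=5; 1,6 taken -> place at 11.
85 hashes to 1, h2=2; 1,3 taken -> place at 5.
840 hashes to 10; slot 10 is free -> place at 10.
Table: [_, 956, _, 553, _, 85, 997, _, _, _, 840, 592, _]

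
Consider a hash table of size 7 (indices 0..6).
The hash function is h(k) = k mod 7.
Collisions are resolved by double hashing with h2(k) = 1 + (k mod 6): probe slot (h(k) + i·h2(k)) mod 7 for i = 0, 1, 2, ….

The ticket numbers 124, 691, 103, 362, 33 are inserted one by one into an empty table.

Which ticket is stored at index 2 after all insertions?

103

Insert 124: h=5, slot 5 empty → index 5.
Insert 691: h=5, h2=2, slot 5 occupied → index 0.
Insert 103: h=5, h2=2, slots 5,0 occupied → index 2.
Insert 362: h=5, h2=3, slot 5 occupied → index 1.
Insert 33: h=5, h2=4, slots 5,2 occupied → index 6.
Table: [691, 362, 103, _, _, 124, 33]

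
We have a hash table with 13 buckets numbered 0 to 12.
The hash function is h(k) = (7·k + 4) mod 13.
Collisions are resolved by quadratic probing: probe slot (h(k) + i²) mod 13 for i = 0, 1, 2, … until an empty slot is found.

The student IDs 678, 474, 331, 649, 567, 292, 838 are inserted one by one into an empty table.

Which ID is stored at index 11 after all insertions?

678: h=5 → slot 5
474: h=7 → slot 7
331: h=7, probe 7,8 → slot 8
649: h=10 → slot 10
567: h=8, probe 8,9 → slot 9
292: h=7, probe 7,8,11 → slot 11
838: h=7, probe 7,8,11,3 → slot 3
Table: [∅, ∅, ∅, 838, ∅, 678, ∅, 474, 331, 567, 649, 292, ∅]

292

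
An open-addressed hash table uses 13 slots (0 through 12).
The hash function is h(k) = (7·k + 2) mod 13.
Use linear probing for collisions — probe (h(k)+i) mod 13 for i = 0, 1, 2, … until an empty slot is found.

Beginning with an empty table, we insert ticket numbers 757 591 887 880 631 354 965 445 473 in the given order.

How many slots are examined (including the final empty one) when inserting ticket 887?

2

Insert 757: h=10, slot 10 empty -> index 10.
Insert 591: h=5, slot 5 empty -> index 5.
Insert 887: h=10, slot 10 occupied -> index 11.
Insert 880: h=0, slot 0 empty -> index 0.
Insert 631: h=12, slot 12 empty -> index 12.
Insert 354: h=10, slots 10,11,12,0 occupied -> index 1.
Insert 965: h=10, slots 10,11,12,0,1 occupied -> index 2.
Insert 445: h=10, slots 10,11,12,0,1,2 occupied -> index 3.
Insert 473: h=11, slots 11,12,0,1,2,3 occupied -> index 4.
Table: [880, 354, 965, 445, 473, 591, ., ., ., ., 757, 887, 631]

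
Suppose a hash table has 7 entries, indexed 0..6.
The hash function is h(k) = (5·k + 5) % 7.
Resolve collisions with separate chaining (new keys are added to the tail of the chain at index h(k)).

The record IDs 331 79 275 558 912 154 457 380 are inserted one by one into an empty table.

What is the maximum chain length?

6

331 -> bucket 1
79 -> bucket 1 (collision)
275 -> bucket 1 (collision)
558 -> bucket 2
912 -> bucket 1 (collision)
154 -> bucket 5
457 -> bucket 1 (collision)
380 -> bucket 1 (collision)
Final buckets:
0: -
1: 331 -> 79 -> 275 -> 912 -> 457 -> 380
2: 558
3: -
4: -
5: 154
6: -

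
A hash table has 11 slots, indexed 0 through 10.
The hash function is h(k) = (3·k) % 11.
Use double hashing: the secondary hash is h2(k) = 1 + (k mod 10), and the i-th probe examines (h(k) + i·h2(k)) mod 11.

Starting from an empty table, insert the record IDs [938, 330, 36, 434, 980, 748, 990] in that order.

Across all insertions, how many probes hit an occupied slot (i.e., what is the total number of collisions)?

4

Insert 938: h=9, slot 9 empty -> index 9.
Insert 330: h=0, slot 0 empty -> index 0.
Insert 36: h=9, h2=7, slot 9 occupied -> index 5.
Insert 434: h=4, slot 4 empty -> index 4.
Insert 980: h=3, slot 3 empty -> index 3.
Insert 748: h=0, h2=9, slots 0,9 occupied -> index 7.
Insert 990: h=0, h2=1, slot 0 occupied -> index 1.
Table: [330, 990, ∅, 980, 434, 36, ∅, 748, ∅, 938, ∅]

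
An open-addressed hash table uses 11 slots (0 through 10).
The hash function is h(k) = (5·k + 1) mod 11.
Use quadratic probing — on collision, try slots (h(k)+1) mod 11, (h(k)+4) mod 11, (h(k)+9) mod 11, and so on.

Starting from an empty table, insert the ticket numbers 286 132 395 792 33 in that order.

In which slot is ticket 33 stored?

10

Insert 286: h=1, slot 1 empty → index 1.
Insert 132: h=1, slot 1 occupied → index 2.
Insert 395: h=7, slot 7 empty → index 7.
Insert 792: h=1, slots 1,2 occupied → index 5.
Insert 33: h=1, slots 1,2,5 occupied → index 10.
Table: [_, 286, 132, _, _, 792, _, 395, _, _, 33]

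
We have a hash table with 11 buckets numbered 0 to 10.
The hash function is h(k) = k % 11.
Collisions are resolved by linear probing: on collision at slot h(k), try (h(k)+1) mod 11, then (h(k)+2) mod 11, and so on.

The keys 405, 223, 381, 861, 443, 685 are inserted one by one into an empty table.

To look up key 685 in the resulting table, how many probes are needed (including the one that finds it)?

Insert 405: h=9, slot 9 empty -> index 9.
Insert 223: h=3, slot 3 empty -> index 3.
Insert 381: h=7, slot 7 empty -> index 7.
Insert 861: h=3, slot 3 occupied -> index 4.
Insert 443: h=3, slots 3,4 occupied -> index 5.
Insert 685: h=3, slots 3,4,5 occupied -> index 6.
Table: [-, -, -, 223, 861, 443, 685, 381, -, 405, -]
Lookup 685: h=3, probe 3,4,5,6 → found at 6.

4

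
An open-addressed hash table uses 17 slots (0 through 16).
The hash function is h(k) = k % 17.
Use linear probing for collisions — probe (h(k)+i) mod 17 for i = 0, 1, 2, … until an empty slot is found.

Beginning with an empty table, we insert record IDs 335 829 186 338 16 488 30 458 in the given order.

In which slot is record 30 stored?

1

Insert 335: h=12, slot 12 empty -> index 12.
Insert 829: h=13, slot 13 empty -> index 13.
Insert 186: h=16, slot 16 empty -> index 16.
Insert 338: h=15, slot 15 empty -> index 15.
Insert 16: h=16, slot 16 occupied -> index 0.
Insert 488: h=12, slots 12,13 occupied -> index 14.
Insert 30: h=13, slots 13,14,15,16,0 occupied -> index 1.
Insert 458: h=16, slots 16,0,1 occupied -> index 2.
Table: [16, 30, 458, ., ., ., ., ., ., ., ., ., 335, 829, 488, 338, 186]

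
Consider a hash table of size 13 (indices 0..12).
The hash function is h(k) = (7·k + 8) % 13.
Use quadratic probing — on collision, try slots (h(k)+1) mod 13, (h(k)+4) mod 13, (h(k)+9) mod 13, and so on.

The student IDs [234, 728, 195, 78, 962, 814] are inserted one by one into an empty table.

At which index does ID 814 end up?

0

Insert 234: h=8, slot 8 empty -> index 8.
Insert 728: h=8, slot 8 occupied -> index 9.
Insert 195: h=8, slots 8,9 occupied -> index 12.
Insert 78: h=8, slots 8,9,12 occupied -> index 4.
Insert 962: h=8, slots 8,9,12,4 occupied -> index 11.
Insert 814: h=12, slot 12 occupied -> index 0.
Table: [814, -, -, -, 78, -, -, -, 234, 728, -, 962, 195]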